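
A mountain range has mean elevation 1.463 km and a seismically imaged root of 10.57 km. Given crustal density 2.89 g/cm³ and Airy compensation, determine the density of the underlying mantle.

Airy balance: ρ_c h = (ρ_m − ρ_c) r → ρ_m = ρ_c (1 + h/r).
ρ_m = 2.89 × (1 + 1.463 km/10.57 km) = 3.29 g/cm³.

3.29 g/cm³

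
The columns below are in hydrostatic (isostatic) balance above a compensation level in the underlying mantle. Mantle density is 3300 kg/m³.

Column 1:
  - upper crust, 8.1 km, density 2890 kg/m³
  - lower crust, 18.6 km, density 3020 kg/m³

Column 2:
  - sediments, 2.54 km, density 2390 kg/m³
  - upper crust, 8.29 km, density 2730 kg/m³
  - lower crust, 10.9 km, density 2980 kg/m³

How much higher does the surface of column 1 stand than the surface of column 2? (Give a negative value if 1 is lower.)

−0.605 km

For any compensation level in the mantle, the mantle terms cancel and isostasy reduces to e = (Σt_1 − Σt_2) − (Σ(ρt)_1 − Σ(ρt)_2) / ρ_m.
Σt_1 = 26.7 km; Σt_2 = 21.73 km; Σ(ρt)_1 = 79581; Σ(ρt)_2 = 61184.3 (in km·kg/m³).
e = (26.7 − 21.73) − (79581 − 61184.3) / 3300 = −0.605 km.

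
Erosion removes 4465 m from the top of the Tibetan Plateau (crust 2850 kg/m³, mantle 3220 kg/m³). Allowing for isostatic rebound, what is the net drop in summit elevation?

513 m

Rebound u = e ρ_c/ρ_m = 4465 m × 2850/3220 = 3952 m.
Net surface drop = e − u = 4465 m − 3952 m = e (ρ_m − ρ_c)/ρ_m = 513 m.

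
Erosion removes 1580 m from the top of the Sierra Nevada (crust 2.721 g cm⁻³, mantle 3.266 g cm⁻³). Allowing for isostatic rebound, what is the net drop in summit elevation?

Rebound u = e ρ_c/ρ_m = 1580 m × 2.721/3.266 = 1316 m.
Net surface drop = e − u = 1580 m − 1316 m = e (ρ_m − ρ_c)/ρ_m = 264 m.

264 m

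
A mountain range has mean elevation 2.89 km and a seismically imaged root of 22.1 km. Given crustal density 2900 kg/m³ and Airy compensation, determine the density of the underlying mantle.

Airy balance: ρ_c h = (ρ_m − ρ_c) r → ρ_m = ρ_c (1 + h/r).
ρ_m = 2900 × (1 + 2.89 km/22.1 km) = 3280 kg/m³.

3280 kg/m³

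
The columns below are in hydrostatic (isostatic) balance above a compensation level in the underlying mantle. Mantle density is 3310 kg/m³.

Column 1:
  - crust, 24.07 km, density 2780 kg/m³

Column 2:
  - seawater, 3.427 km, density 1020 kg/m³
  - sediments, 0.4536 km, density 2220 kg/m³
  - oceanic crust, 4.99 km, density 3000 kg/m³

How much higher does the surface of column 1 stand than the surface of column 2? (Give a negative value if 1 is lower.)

For any compensation level in the mantle, the mantle terms cancel and isostasy reduces to e = (Σt_1 − Σt_2) − (Σ(ρt)_1 − Σ(ρt)_2) / ρ_m.
Σt_1 = 24.07 km; Σt_2 = 8.8706 km; Σ(ρt)_1 = 66914.6; Σ(ρt)_2 = 19472.532 (in km·kg/m³).
e = (24.07 − 8.8706) − (66914.6 − 19472.532) / 3310 = 0.866 km.

0.866 km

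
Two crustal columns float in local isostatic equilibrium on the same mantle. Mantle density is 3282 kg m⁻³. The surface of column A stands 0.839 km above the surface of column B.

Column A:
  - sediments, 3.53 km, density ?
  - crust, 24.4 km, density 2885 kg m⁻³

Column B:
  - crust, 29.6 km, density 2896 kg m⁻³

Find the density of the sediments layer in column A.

2010 kg m⁻³

Take the compensation level at the base of the deeper column (depth z_c below the surface of column A) and equate Σ ρ_i t_i down to z_c; mantle fills any gap and the z_c terms cancel.
Column A: 3.53×ρ + 24.4×2885 + (z_c − 27.93)×3282
Column B: 0.839×0 + 29.6×2896 + (z_c − 0.839 − 29.6)×3282
The z_c×3282 term appears on both sides and cancels. Collect the known terms of each column as K = Σ(ρt)_known − 3282 × (depth of known layers): K_A = 70394 − 3282×27.93 = −21272.26; K_B = 85721.6 − 3282×(0.839 + 29.6) = −14179.198.
Balance: K_A + 3.53×ρ = K_B, so ρ = (K_B − K_A)/3.53 = 7093.06/3.53 = 2010 kg m⁻³.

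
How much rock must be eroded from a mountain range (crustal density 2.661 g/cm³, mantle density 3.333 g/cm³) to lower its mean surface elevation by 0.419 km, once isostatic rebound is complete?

Net drop Δ = e − u = e − e ρ_c/ρ_m = e (ρ_m − ρ_c)/ρ_m.
e = Δ ρ_m/(ρ_m − ρ_c) = 0.419 km × 3.333/0.672 = 2.08 km.

2.08 km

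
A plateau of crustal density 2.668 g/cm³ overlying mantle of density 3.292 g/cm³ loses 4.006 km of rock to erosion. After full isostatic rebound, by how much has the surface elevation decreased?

0.759 km

Rebound u = e ρ_c/ρ_m = 4.006 km × 2.668/3.292 = 3.247 km.
Net surface drop = e − u = 4.006 km − 3.247 km = e (ρ_m − ρ_c)/ρ_m = 0.759 km.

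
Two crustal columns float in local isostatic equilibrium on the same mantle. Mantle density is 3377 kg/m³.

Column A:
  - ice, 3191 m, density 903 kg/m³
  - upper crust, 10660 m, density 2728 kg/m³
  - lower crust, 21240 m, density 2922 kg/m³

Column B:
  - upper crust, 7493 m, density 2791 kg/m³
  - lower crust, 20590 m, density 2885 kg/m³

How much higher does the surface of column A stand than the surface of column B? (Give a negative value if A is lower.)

2950 m

For any compensation level in the mantle, the mantle terms cancel and isostasy reduces to e = (Σt_A − Σt_B) − (Σ(ρt)_A − Σ(ρt)_B) / ρ_m.
Σt_A = 35091 m; Σt_B = 28083 m; Σ(ρt)_A = 94025233; Σ(ρt)_B = 80315113 (in m·kg/m³).
e = (35091 − 28083) − (94025233 − 80315113) / 3377 = 2950 m.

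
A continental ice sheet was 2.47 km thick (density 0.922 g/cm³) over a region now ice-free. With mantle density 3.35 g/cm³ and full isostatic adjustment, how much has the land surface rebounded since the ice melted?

0.68 km

Removing the load lets mantle flow back in; uplift u satisfies ρ_ice t = ρ_m u.
u = t ρ_ice/ρ_m = 2.47 km × 0.922/3.35 = 0.68 km.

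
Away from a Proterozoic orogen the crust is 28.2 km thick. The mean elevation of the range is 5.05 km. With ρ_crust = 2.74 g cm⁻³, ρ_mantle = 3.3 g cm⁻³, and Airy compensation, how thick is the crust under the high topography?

Root depth r = h ρ_c / (ρ_m − ρ_c) = 5.05 km × 2.74 / 0.56 = 24.71 km.
Total thickness = T + h + r = 28.2 km + 5.05 km + 24.71 km = 58 km.

58 km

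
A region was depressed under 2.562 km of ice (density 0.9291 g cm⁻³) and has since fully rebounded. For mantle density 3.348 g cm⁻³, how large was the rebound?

Removing the load lets mantle flow back in; uplift u satisfies ρ_ice t = ρ_m u.
u = t ρ_ice/ρ_m = 2.562 km × 0.9291/3.348 = 0.711 km.

0.711 km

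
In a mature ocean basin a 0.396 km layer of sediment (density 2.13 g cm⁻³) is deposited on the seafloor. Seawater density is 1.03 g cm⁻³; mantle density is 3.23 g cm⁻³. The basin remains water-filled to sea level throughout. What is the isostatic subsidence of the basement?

Submarine loading: the sediment displaces seawater, and the subsidence is in turn flooded, so s (ρ_m − ρ_w) = t (ρ_sed − ρ_w).
s = 0.396 km × (2.13 − 1.03) / (3.23 − 1.03) = 0.198 km.

0.198 km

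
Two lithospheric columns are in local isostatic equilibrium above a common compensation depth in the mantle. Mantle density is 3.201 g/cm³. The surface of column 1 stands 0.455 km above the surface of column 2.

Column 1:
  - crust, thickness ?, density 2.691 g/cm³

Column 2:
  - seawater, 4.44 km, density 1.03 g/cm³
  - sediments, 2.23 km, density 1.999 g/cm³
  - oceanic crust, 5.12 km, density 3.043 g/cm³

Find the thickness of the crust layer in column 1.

28.6 km

Take the compensation level at the base of the deeper column (depth z_c below the surface of column 1) and equate Σ ρ_i t_i down to z_c; mantle fills any gap and the z_c terms cancel.
Column 1: x×2.691 + (z_c − 0 − x)×3.201
Column 2: 0.455×0 + 4.44×1.03 + 2.23×1.999 + 5.12×3.043 + (z_c − 0.455 − 11.79)×3.201
The z_c×3.201 term appears on both sides and cancels. Collect the known terms of each column as K = Σ(ρt)_known − 3.201 × (depth of known layers): K_1 = 0 − 3.201×0 = 0; K_2 = 24.61113 − 3.201×(0.455 + 11.79) = −14.585115.
Balance: K_1 − x×(3.201 − 2.691) = K_2, so x = (K_1 − K_2)/(3.201 − 2.691) = 14.5851/0.51 = 28.6 km.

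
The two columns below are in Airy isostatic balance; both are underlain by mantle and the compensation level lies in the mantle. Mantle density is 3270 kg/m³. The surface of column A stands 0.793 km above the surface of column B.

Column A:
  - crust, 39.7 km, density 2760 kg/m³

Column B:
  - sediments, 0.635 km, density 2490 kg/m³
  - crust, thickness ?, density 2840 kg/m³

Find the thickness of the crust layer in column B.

39.9 km

Take the compensation level at the base of the deeper column (depth z_c below the surface of column A) and equate Σ ρ_i t_i down to z_c; mantle fills any gap and the z_c terms cancel.
Column A: 39.7×2760 + (z_c − 39.7)×3270
Column B: 0.793×0 + 0.635×2490 + x×2840 + (z_c − 0.793 − 0.635 − x)×3270
The z_c×3270 term appears on both sides and cancels. Collect the known terms of each column as K = Σ(ρt)_known − 3270 × (depth of known layers): K_A = 109572 − 3270×39.7 = −20247; K_B = 1581.15 − 3270×(0.793 + 0.635) = −3088.41.
Balance: K_A = K_B − x×(3270 − 2840), so x = (K_B − K_A)/(3270 − 2840) = 17158.6/430 = 39.9 km.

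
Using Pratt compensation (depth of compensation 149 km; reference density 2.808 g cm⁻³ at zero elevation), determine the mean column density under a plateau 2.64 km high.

2.76 g cm⁻³

Pratt balance: ρ_ref D = ρ (D + h).
ρ = ρ_ref D/(D + h) = 2.808 × 149 km/(149 km + 2.64 km) = 2.76 g cm⁻³.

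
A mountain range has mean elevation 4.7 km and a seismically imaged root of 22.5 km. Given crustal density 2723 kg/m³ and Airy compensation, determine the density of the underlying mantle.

3290 kg/m³

Airy balance: ρ_c h = (ρ_m − ρ_c) r → ρ_m = ρ_c (1 + h/r).
ρ_m = 2723 × (1 + 4.7 km/22.5 km) = 3290 kg/m³.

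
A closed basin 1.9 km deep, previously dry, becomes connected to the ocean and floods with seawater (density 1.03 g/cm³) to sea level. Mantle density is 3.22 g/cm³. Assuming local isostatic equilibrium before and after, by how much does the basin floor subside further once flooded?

After flooding the water column is d + s deep. Its weight must equal the weight of mantle displaced by the extra subsidence s: (d + s) ρ_w = s ρ_m.
s = d ρ_w / (ρ_m − ρ_w) = 1.9 km × 1.03/(3.22 − 1.03) = 0.894 km.

0.894 km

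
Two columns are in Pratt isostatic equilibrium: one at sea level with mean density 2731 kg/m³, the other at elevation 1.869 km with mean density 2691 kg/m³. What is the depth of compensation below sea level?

ρ_ref D = ρ (D + h) → D (ρ_ref − ρ) = ρ h.
D = ρ h/(ρ_ref − ρ) = 2691 × 1.869 km/(2731 − 2691) = 126 km.

126 km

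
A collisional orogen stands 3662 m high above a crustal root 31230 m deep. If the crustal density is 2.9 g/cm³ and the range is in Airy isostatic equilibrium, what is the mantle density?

Airy balance: ρ_c h = (ρ_m − ρ_c) r → ρ_m = ρ_c (1 + h/r).
ρ_m = 2.9 × (1 + 3662 m/31230 m) = 3.24 g/cm³.

3.24 g/cm³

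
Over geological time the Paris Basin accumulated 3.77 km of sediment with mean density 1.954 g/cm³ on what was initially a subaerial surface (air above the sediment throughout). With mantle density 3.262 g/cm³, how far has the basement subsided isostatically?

Subaerial load: s = t ρ_sed / ρ_m = 3.77 km × 1.954/3.262 = 2.26 km.

2.26 km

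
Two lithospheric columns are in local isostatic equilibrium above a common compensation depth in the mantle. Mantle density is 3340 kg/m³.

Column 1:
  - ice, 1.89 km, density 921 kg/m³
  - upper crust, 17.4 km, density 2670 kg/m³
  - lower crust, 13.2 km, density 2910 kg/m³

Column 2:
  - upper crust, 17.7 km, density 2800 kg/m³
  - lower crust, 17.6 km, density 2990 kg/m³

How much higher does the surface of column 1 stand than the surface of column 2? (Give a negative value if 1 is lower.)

For any compensation level in the mantle, the mantle terms cancel and isostasy reduces to e = (Σt_1 − Σt_2) − (Σ(ρt)_1 − Σ(ρt)_2) / ρ_m.
Σt_1 = 32.49 km; Σt_2 = 35.3 km; Σ(ρt)_1 = 86610.69; Σ(ρt)_2 = 102184 (in km·kg/m³).
e = (32.49 − 35.3) − (86610.69 − 102184) / 3340 = 1.85 km.

1.85 km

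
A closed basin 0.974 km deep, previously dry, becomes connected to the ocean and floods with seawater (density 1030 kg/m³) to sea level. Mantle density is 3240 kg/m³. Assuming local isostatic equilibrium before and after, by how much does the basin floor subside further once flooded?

After flooding the water column is d + s deep. Its weight must equal the weight of mantle displaced by the extra subsidence s: (d + s) ρ_w = s ρ_m.
s = d ρ_w / (ρ_m − ρ_w) = 0.974 km × 1030/(3240 − 1030) = 0.454 km.

0.454 km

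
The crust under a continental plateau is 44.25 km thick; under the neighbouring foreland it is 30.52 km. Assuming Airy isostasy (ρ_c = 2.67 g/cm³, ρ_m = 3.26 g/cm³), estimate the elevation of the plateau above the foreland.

2.48 km

Excess crust Δ = 44.25 km − 30.52 km = 13.73 km, split between elevation h and root r with h + r = Δ.
Airy balance ρ_c h = (ρ_m − ρ_c) r gives r = h ρ_c/(ρ_m − ρ_c), so h (1 + ρ_c/(ρ_m − ρ_c)) = Δ, i.e. h = Δ (ρ_m − ρ_c)/ρ_m.
h = 13.73 km × 0.59/3.26 = 2.48 km.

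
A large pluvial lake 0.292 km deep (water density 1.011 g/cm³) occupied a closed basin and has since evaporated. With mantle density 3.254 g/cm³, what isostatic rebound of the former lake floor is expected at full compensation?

u = d ρ_w/ρ_m = 0.292 km × 1.011/3.254 = 0.0907 km.

0.0907 km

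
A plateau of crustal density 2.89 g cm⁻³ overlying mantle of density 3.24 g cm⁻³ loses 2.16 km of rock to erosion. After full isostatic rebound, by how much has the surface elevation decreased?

0.233 km

Rebound u = e ρ_c/ρ_m = 2.16 km × 2.89/3.24 = 1.927 km.
Net surface drop = e − u = 2.16 km − 1.927 km = e (ρ_m − ρ_c)/ρ_m = 0.233 km.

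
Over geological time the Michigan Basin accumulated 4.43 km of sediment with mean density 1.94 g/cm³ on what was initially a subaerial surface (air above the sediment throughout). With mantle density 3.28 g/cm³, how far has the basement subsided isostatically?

Subaerial load: s = t ρ_sed / ρ_m = 4.43 km × 1.94/3.28 = 2.62 km.

2.62 km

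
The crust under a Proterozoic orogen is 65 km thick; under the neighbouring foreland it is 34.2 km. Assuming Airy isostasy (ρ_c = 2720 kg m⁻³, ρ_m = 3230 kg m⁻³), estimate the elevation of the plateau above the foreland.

4.86 km

Excess crust Δ = 65 km − 34.2 km = 30.8 km, split between elevation h and root r with h + r = Δ.
Airy balance ρ_c h = (ρ_m − ρ_c) r gives r = h ρ_c/(ρ_m − ρ_c), so h (1 + ρ_c/(ρ_m − ρ_c)) = Δ, i.e. h = Δ (ρ_m − ρ_c)/ρ_m.
h = 30.8 km × 510/3230 = 4.86 km.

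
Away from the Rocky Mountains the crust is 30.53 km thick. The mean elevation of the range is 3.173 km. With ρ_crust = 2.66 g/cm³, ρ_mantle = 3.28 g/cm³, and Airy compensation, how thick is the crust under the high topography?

Root depth r = h ρ_c / (ρ_m − ρ_c) = 3.173 km × 2.66 / 0.62 = 13.61 km.
Total thickness = T + h + r = 30.53 km + 3.173 km + 13.61 km = 47.3 km.

47.3 km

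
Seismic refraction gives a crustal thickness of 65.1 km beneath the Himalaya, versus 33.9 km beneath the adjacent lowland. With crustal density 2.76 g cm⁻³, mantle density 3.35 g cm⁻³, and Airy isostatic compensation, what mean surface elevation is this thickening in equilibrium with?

Excess crust Δ = 65.1 km − 33.9 km = 31.2 km, split between elevation h and root r with h + r = Δ.
Airy balance ρ_c h = (ρ_m − ρ_c) r gives r = h ρ_c/(ρ_m − ρ_c), so h (1 + ρ_c/(ρ_m − ρ_c)) = Δ, i.e. h = Δ (ρ_m − ρ_c)/ρ_m.
h = 31.2 km × 0.59/3.35 = 5.49 km.

5.49 km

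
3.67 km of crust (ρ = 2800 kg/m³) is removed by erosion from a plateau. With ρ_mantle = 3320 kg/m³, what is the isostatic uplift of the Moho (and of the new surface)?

Unloading: uplift u = e ρ_c/ρ_m = 3.67 km × 2800/3320 = 3.1 km.

3.1 km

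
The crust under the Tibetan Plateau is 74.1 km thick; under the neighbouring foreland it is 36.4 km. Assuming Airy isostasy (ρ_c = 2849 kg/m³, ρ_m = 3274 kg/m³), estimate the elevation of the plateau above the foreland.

4.89 km

Excess crust Δ = 74.1 km − 36.4 km = 37.7 km, split between elevation h and root r with h + r = Δ.
Airy balance ρ_c h = (ρ_m − ρ_c) r gives r = h ρ_c/(ρ_m − ρ_c), so h (1 + ρ_c/(ρ_m − ρ_c)) = Δ, i.e. h = Δ (ρ_m − ρ_c)/ρ_m.
h = 37.7 km × 425/3274 = 4.89 km.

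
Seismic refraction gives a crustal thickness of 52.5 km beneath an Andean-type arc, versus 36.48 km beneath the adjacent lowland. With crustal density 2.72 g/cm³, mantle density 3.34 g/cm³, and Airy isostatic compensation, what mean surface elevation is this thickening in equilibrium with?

Excess crust Δ = 52.5 km − 36.48 km = 16.02 km, split between elevation h and root r with h + r = Δ.
Airy balance ρ_c h = (ρ_m − ρ_c) r gives r = h ρ_c/(ρ_m − ρ_c), so h (1 + ρ_c/(ρ_m − ρ_c)) = Δ, i.e. h = Δ (ρ_m − ρ_c)/ρ_m.
h = 16.02 km × 0.62/3.34 = 2.97 km.

2.97 km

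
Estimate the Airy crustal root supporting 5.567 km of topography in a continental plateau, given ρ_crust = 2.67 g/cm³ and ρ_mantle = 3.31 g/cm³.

Balancing pressure at the compensation depth: the weight of the topography is balanced by the buoyancy of the root, ρ_c h = (ρ_m − ρ_c) r.
r = h · ρ_c / (ρ_m − ρ_c) = 5.567 km × 2.67 / (3.31 − 2.67) = 23.2 km.

23.2 km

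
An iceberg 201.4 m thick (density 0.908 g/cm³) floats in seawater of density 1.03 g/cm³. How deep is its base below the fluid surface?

Draft d = t ρ_obj/ρ_fluid = 201.4 m × 0.908/1.03 = 178 m.

178 m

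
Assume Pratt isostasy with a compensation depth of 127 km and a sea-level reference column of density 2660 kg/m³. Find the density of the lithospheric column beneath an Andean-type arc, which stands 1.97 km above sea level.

Pratt balance: ρ_ref D = ρ (D + h).
ρ = ρ_ref D/(D + h) = 2660 × 127 km/(127 km + 1.97 km) = 2620 kg/m³.

2620 kg/m³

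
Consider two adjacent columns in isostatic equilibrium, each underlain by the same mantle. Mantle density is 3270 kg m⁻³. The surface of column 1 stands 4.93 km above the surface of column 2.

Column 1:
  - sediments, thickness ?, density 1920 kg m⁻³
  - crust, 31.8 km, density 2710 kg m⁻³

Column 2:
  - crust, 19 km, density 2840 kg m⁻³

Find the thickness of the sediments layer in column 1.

4.8 km

Take the compensation level at the base of the deeper column (depth z_c below the surface of column 1) and equate Σ ρ_i t_i down to z_c; mantle fills any gap and the z_c terms cancel.
Column 1: x×1920 + 31.8×2710 + (z_c − 31.8 − x)×3270
Column 2: 4.93×0 + 19×2840 + (z_c − 4.93 − 19)×3270
The z_c×3270 term appears on both sides and cancels. Collect the known terms of each column as K = Σ(ρt)_known − 3270 × (depth of known layers): K_1 = 86178 − 3270×31.8 = −17808; K_2 = 53960 − 3270×(4.93 + 19) = −24291.1.
Balance: K_1 − x×(3270 − 1920) = K_2, so x = (K_1 − K_2)/(3270 − 1920) = 6483.1/1350 = 4.8 km.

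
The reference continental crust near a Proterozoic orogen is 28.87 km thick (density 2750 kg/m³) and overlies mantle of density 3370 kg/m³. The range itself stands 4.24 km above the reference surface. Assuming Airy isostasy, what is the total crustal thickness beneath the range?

Root depth r = h ρ_c / (ρ_m − ρ_c) = 4.24 km × 2750 / 620 = 18.81 km.
Total thickness = T + h + r = 28.87 km + 4.24 km + 18.81 km = 51.9 km.

51.9 km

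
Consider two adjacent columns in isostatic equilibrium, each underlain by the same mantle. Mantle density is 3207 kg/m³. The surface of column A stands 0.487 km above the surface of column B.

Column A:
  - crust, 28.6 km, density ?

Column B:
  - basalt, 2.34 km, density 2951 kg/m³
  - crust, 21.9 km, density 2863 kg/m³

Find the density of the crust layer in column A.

2870 kg/m³

Take the compensation level at the base of the deeper column (depth z_c below the surface of column A) and equate Σ ρ_i t_i down to z_c; mantle fills any gap and the z_c terms cancel.
Column A: 28.6×ρ + (z_c − 28.6)×3207
Column B: 0.487×0 + 2.34×2951 + 21.9×2863 + (z_c − 0.487 − 24.24)×3207
The z_c×3207 term appears on both sides and cancels. Collect the known terms of each column as K = Σ(ρt)_known − 3207 × (depth of known layers): K_A = 0 − 3207×28.6 = −91720.2; K_B = 69605.04 − 3207×(0.487 + 24.24) = −9694.449.
Balance: K_A + 28.6×ρ = K_B, so ρ = (K_B − K_A)/28.6 = 82025.8/28.6 = 2870 kg/m³.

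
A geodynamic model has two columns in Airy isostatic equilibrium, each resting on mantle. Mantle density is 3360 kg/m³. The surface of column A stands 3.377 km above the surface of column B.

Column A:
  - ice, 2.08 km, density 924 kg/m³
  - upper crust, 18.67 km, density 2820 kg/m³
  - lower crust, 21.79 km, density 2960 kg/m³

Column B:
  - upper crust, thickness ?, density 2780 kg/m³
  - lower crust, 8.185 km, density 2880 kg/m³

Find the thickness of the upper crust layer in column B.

14.8 km

Take the compensation level at the base of the deeper column (depth z_c below the surface of column A) and equate Σ ρ_i t_i down to z_c; mantle fills any gap and the z_c terms cancel.
Column A: 2.08×924 + 18.67×2820 + 21.79×2960 + (z_c − 42.54)×3360
Column B: 3.377×0 + x×2780 + 8.185×2880 + (z_c − 3.377 − 8.185 − x)×3360
The z_c×3360 term appears on both sides and cancels. Collect the known terms of each column as K = Σ(ρt)_known − 3360 × (depth of known layers): K_A = 119069.72 − 3360×42.54 = −23864.68; K_B = 23572.8 − 3360×(3.377 + 8.185) = −15275.52.
Balance: K_A = K_B − x×(3360 − 2780), so x = (K_B − K_A)/(3360 − 2780) = 8589.16/580 = 14.8 km.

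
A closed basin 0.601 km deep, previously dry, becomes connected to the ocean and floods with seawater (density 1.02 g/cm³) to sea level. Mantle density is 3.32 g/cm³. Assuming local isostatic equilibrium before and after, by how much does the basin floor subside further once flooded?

After flooding the water column is d + s deep. Its weight must equal the weight of mantle displaced by the extra subsidence s: (d + s) ρ_w = s ρ_m.
s = d ρ_w / (ρ_m − ρ_w) = 0.601 km × 1.02/(3.32 − 1.02) = 0.267 km.

0.267 km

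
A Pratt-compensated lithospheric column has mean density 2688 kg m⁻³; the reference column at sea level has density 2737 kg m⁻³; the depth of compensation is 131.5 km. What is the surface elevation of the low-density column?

ρ_ref D = ρ (D + h) → h = D (ρ_ref − ρ)/ρ.
h = 131.5 km × (2737 − 2688)/2688 = 2.4 km.

2.4 km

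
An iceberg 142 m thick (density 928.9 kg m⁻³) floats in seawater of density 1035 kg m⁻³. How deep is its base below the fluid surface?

127 m

Draft d = t ρ_obj/ρ_fluid = 142 m × 928.9/1035 = 127 m.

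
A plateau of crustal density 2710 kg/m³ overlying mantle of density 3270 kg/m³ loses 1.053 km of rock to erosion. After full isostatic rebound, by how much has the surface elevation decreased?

Rebound u = e ρ_c/ρ_m = 1.053 km × 2710/3270 = 0.8727 km.
Net surface drop = e − u = 1.053 km − 0.8727 km = e (ρ_m − ρ_c)/ρ_m = 0.18 km.

0.18 km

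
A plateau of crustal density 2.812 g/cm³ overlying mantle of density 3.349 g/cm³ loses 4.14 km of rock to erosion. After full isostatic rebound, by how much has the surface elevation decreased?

Rebound u = e ρ_c/ρ_m = 4.14 km × 2.812/3.349 = 3.476 km.
Net surface drop = e − u = 4.14 km − 3.476 km = e (ρ_m − ρ_c)/ρ_m = 0.664 km.

0.664 km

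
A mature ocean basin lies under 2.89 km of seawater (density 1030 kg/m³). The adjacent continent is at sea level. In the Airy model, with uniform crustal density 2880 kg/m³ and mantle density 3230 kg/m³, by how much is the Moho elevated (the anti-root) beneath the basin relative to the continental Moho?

Equating mass per unit area of the two columns: replacing crust with seawater at the top is compensated by replacing crust with mantle at the base: d (ρ_c − ρ_w) = a (ρ_m − ρ_c).
a = d (ρ_c − ρ_w)/(ρ_m − ρ_c) = 2.89 km × 1850/350 = 15.3 km.

15.3 km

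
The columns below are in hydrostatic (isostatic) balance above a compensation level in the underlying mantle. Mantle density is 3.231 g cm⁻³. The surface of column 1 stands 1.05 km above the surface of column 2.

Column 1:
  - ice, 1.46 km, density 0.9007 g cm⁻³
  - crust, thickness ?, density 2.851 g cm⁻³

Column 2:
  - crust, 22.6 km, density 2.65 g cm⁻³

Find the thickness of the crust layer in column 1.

Take the compensation level at the base of the deeper column (depth z_c below the surface of column 1) and equate Σ ρ_i t_i down to z_c; mantle fills any gap and the z_c terms cancel.
Column 1: 1.46×0.9007 + x×2.851 + (z_c − 1.46 − x)×3.231
Column 2: 1.05×0 + 22.6×2.65 + (z_c − 1.05 − 22.6)×3.231
The z_c×3.231 term appears on both sides and cancels. Collect the known terms of each column as K = Σ(ρt)_known − 3.231 × (depth of known layers): K_1 = 1.315022 − 3.231×1.46 = −3.402238; K_2 = 59.89 − 3.231×(1.05 + 22.6) = −16.52315.
Balance: K_1 − x×(3.231 − 2.851) = K_2, so x = (K_1 − K_2)/(3.231 − 2.851) = 13.1209/0.38 = 34.5 km.

34.5 km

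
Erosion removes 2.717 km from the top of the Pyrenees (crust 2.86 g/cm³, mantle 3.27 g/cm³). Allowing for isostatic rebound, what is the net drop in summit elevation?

Rebound u = e ρ_c/ρ_m = 2.717 km × 2.86/3.27 = 2.376 km.
Net surface drop = e − u = 2.717 km − 2.376 km = e (ρ_m − ρ_c)/ρ_m = 0.341 km.

0.341 km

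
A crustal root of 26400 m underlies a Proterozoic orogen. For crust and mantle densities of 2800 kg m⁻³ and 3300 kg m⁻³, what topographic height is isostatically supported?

By Archimedes' principle applied to the lithosphere: ρ_c h = (ρ_m − ρ_c) r.
h = r (ρ_m − ρ_c) / ρ_c = 26400 m × (3300 − 2800) / 2800 = 4710 m.

4710 m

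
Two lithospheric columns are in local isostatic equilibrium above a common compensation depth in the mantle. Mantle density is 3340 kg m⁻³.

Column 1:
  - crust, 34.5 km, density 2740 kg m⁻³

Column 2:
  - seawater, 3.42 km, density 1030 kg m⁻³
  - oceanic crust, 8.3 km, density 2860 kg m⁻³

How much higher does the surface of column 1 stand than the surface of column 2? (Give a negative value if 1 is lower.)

For any compensation level in the mantle, the mantle terms cancel and isostasy reduces to e = (Σt_1 − Σt_2) − (Σ(ρt)_1 − Σ(ρt)_2) / ρ_m.
Σt_1 = 34.5 km; Σt_2 = 11.72 km; Σ(ρt)_1 = 94530; Σ(ρt)_2 = 27260.6 (in km·kg m⁻³).
e = (34.5 − 11.72) − (94530 − 27260.6) / 3340 = 2.64 km.

2.64 km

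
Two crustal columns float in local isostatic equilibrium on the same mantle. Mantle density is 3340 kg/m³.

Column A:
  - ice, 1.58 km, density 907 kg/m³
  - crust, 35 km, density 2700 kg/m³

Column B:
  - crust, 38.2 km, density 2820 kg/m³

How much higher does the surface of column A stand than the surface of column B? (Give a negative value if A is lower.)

For any compensation level in the mantle, the mantle terms cancel and isostasy reduces to e = (Σt_A − Σt_B) − (Σ(ρt)_A − Σ(ρt)_B) / ρ_m.
Σt_A = 36.58 km; Σt_B = 38.2 km; Σ(ρt)_A = 95933.06; Σ(ρt)_B = 107724 (in km·kg/m³).
e = (36.58 − 38.2) − (95933.06 − 107724) / 3340 = 1.91 km.

1.91 km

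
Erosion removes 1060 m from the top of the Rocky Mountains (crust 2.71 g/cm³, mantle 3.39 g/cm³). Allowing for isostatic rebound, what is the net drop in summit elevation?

213 m

Rebound u = e ρ_c/ρ_m = 1060 m × 2.71/3.39 = 847.4 m.
Net surface drop = e − u = 1060 m − 847.4 m = e (ρ_m − ρ_c)/ρ_m = 213 m.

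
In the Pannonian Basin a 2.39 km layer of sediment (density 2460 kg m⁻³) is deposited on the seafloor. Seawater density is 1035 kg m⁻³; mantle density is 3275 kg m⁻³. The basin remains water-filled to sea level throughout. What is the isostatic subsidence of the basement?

1.52 km

Submarine loading: the sediment displaces seawater, and the subsidence is in turn flooded, so s (ρ_m − ρ_w) = t (ρ_sed − ρ_w).
s = 2.39 km × (2460 − 1035) / (3275 − 1035) = 1.52 km.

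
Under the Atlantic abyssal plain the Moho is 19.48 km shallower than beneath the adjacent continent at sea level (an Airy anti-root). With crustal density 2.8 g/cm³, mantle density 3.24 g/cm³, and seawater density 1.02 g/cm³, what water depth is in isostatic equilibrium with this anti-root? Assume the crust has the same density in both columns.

4.82 km

Replacing a thickness d of crust by seawater at the top must be balanced by replacing crust with mantle at the base: d (ρ_c − ρ_w) = a (ρ_m − ρ_c).
d = a (ρ_m − ρ_c)/(ρ_c − ρ_w) = 19.48 km × 0.44/1.78 = 4.82 km.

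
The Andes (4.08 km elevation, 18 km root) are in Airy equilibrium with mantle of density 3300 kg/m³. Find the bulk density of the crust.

2690 kg/m³

ρ_c h = (ρ_m − ρ_c) r → ρ_c (h + r) = ρ_m r → ρ_c = ρ_m r / (h + r).
ρ_c = 3300 × 18 km / (4.08 km + 18 km) = 2690 kg/m³.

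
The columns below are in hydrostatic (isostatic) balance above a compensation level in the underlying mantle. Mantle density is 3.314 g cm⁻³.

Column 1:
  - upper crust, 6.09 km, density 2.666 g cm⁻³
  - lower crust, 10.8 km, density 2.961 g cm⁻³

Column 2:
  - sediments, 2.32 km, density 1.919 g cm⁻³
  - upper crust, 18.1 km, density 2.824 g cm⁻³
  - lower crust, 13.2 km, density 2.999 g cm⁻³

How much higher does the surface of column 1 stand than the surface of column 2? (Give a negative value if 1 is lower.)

For any compensation level in the mantle, the mantle terms cancel and isostasy reduces to e = (Σt_1 − Σt_2) − (Σ(ρt)_1 − Σ(ρt)_2) / ρ_m.
Σt_1 = 16.89 km; Σt_2 = 33.62 km; Σ(ρt)_1 = 48.21474; Σ(ρt)_2 = 95.15328 (in km·g cm⁻³).
e = (16.89 − 33.62) − (48.21474 − 95.15328) / 3.314 = −2.57 km.

−2.57 km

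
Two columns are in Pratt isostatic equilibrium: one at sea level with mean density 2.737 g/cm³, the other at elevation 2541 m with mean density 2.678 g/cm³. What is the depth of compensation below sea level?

115000 m

ρ_ref D = ρ (D + h) → D (ρ_ref − ρ) = ρ h.
D = ρ h/(ρ_ref − ρ) = 2.678 × 2541 m/(2.737 − 2.678) = 115000 m.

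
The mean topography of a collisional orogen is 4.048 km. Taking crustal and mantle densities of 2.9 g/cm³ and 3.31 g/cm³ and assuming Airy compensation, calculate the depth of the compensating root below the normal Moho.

28.6 km

By Archimedes' principle applied to the lithosphere: the weight of the topography is balanced by the buoyancy of the root, ρ_c h = (ρ_m − ρ_c) r.
r = h · ρ_c / (ρ_m − ρ_c) = 4.048 km × 2.9 / (3.31 − 2.9) = 28.6 km.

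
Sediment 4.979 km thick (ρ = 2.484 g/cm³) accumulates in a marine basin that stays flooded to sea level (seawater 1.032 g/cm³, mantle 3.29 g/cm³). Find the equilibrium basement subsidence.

Submarine loading: the sediment displaces seawater, and the subsidence is in turn flooded, so s (ρ_m − ρ_w) = t (ρ_sed − ρ_w).
s = 4.979 km × (2.484 − 1.032) / (3.29 − 1.032) = 3.2 km.

3.2 km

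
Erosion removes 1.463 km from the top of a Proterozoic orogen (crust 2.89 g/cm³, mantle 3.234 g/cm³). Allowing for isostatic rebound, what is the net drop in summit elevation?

0.156 km

Rebound u = e ρ_c/ρ_m = 1.463 km × 2.89/3.234 = 1.307 km.
Net surface drop = e − u = 1.463 km − 1.307 km = e (ρ_m − ρ_c)/ρ_m = 0.156 km.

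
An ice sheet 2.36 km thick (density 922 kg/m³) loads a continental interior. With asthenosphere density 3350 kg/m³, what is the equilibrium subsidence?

0.65 km

Balancing pressure at the compensation depth: the ice load ρ_ice t is balanced by mantle displaced below, ρ_m s.
s = t ρ_ice / ρ_m = 2.36 km × 922/3350 = 0.65 km.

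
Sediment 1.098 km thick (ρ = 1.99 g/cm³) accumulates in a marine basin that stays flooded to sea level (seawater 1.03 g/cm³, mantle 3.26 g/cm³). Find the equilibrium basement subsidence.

0.473 km

Submarine loading: the sediment displaces seawater, and the subsidence is in turn flooded, so s (ρ_m − ρ_w) = t (ρ_sed − ρ_w).
s = 1.098 km × (1.99 − 1.03) / (3.26 − 1.03) = 0.473 km.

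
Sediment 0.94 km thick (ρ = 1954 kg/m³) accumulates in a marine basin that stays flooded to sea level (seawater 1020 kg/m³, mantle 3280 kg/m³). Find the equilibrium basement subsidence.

Submarine loading: the sediment displaces seawater, and the subsidence is in turn flooded, so s (ρ_m − ρ_w) = t (ρ_sed − ρ_w).
s = 0.94 km × (1954 − 1020) / (3280 − 1020) = 0.388 km.

0.388 km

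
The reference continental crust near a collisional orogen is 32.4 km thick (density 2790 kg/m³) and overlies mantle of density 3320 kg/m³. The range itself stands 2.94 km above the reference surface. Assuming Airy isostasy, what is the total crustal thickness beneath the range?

Root depth r = h ρ_c / (ρ_m − ρ_c) = 2.94 km × 2790 / 530 = 15.48 km.
Total thickness = T + h + r = 32.4 km + 2.94 km + 15.48 km = 50.8 km.

50.8 km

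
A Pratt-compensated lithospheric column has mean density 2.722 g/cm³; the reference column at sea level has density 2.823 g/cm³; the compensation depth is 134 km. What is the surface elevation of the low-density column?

4.97 km

ρ_ref D = ρ (D + h) → h = D (ρ_ref − ρ)/ρ.
h = 134 km × (2.823 − 2.722)/2.722 = 4.97 km.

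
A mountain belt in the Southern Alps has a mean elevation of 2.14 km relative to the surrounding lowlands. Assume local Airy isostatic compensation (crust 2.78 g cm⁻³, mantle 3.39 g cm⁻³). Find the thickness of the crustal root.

Isostatic balance requires: the weight of the topography is balanced by the buoyancy of the root, ρ_c h = (ρ_m − ρ_c) r.
r = h · ρ_c / (ρ_m − ρ_c) = 2.14 km × 2.78 / (3.39 − 2.78) = 9.75 km.

9.75 km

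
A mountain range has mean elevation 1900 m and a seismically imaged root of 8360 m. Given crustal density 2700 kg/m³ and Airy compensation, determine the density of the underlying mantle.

3310 kg/m³

Airy balance: ρ_c h = (ρ_m − ρ_c) r → ρ_m = ρ_c (1 + h/r).
ρ_m = 2700 × (1 + 1900 m/8360 m) = 3310 kg/m³.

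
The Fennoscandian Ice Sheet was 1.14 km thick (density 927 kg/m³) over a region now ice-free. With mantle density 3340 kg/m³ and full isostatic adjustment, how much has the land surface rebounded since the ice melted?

Removing the load lets mantle flow back in; uplift u satisfies ρ_ice t = ρ_m u.
u = t ρ_ice/ρ_m = 1.14 km × 927/3340 = 0.316 km.

0.316 km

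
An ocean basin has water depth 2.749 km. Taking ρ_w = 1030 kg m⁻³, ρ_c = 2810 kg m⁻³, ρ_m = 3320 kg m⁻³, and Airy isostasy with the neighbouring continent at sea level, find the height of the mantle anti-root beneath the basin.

In Airy isostatic equilibrium: replacing crust with seawater at the top is compensated by replacing crust with mantle at the base: d (ρ_c − ρ_w) = a (ρ_m − ρ_c).
a = d (ρ_c − ρ_w)/(ρ_m − ρ_c) = 2.749 km × 1780/510 = 9.59 km.

9.59 km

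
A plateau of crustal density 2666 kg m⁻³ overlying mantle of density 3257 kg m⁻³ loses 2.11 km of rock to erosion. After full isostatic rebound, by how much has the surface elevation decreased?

0.383 km

Rebound u = e ρ_c/ρ_m = 2.11 km × 2666/3257 = 1.727 km.
Net surface drop = e − u = 2.11 km − 1.727 km = e (ρ_m − ρ_c)/ρ_m = 0.383 km.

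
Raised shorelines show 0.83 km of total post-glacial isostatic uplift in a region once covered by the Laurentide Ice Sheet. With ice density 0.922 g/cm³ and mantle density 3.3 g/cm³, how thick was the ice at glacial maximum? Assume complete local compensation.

2.97 km

u = t ρ_ice/ρ_m → t = u ρ_m/ρ_ice = 0.83 km × 3.3/0.922 = 2.97 km.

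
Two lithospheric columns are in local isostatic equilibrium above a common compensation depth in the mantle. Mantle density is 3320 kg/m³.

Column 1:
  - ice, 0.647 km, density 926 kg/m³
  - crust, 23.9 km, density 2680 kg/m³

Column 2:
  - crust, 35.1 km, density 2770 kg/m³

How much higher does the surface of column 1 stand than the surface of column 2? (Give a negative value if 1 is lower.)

For any compensation level in the mantle, the mantle terms cancel and isostasy reduces to e = (Σt_1 − Σt_2) − (Σ(ρt)_1 − Σ(ρt)_2) / ρ_m.
Σt_1 = 24.547 km; Σt_2 = 35.1 km; Σ(ρt)_1 = 64651.122; Σ(ρt)_2 = 97227 (in km·kg/m³).
e = (24.547 − 35.1) − (64651.122 − 97227) / 3320 = −0.741 km.

−0.741 km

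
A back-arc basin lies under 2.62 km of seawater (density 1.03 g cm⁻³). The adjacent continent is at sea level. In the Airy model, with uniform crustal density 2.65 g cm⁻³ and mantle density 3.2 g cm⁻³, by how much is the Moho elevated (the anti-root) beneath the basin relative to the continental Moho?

Isostatic balance requires: replacing crust with seawater at the top is compensated by replacing crust with mantle at the base: d (ρ_c − ρ_w) = a (ρ_m − ρ_c).
a = d (ρ_c − ρ_w)/(ρ_m − ρ_c) = 2.62 km × 1.62/0.55 = 7.72 km.

7.72 km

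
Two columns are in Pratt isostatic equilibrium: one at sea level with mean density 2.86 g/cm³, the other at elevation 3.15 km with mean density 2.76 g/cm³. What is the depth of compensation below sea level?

86.9 km

ρ_ref D = ρ (D + h) → D (ρ_ref − ρ) = ρ h.
D = ρ h/(ρ_ref − ρ) = 2.76 × 3.15 km/(2.86 − 2.76) = 86.9 km.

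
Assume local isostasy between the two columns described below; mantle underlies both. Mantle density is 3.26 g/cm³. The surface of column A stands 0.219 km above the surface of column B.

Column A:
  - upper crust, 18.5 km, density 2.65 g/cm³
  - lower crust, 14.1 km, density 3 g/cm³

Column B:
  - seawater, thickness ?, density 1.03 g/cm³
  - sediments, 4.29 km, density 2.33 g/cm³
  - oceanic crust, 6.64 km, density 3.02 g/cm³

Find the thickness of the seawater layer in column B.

3.88 km

Take the compensation level at the base of the deeper column (depth z_c below the surface of column A) and equate Σ ρ_i t_i down to z_c; mantle fills any gap and the z_c terms cancel.
Column A: 18.5×2.65 + 14.1×3 + (z_c − 32.6)×3.26
Column B: 0.219×0 + x×1.03 + 4.29×2.33 + 6.64×3.02 + (z_c − 0.219 − 10.93 − x)×3.26
The z_c×3.26 term appears on both sides and cancels. Collect the known terms of each column as K = Σ(ρt)_known − 3.26 × (depth of known layers): K_A = 91.325 − 3.26×32.6 = −14.951; K_B = 30.0485 − 3.26×(0.219 + 10.93) = −6.29724.
Balance: K_A = K_B − x×(3.26 − 1.03), so x = (K_B − K_A)/(3.26 − 1.03) = 8.65376/2.23 = 3.88 km.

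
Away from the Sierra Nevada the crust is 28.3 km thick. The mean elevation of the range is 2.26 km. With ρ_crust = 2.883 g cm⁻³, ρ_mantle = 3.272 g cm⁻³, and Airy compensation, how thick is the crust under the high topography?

Root depth r = h ρ_c / (ρ_m − ρ_c) = 2.26 km × 2.883 / 0.389 = 16.75 km.
Total thickness = T + h + r = 28.3 km + 2.26 km + 16.75 km = 47.3 km.

47.3 km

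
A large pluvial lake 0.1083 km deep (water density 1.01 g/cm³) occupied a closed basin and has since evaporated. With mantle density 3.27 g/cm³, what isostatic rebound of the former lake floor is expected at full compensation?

0.0335 km

u = d ρ_w/ρ_m = 0.1083 km × 1.01/3.27 = 0.0335 km.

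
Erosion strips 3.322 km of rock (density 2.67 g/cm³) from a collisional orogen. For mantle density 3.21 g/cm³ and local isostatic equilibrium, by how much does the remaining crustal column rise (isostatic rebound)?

Unloading: uplift u = e ρ_c/ρ_m = 3.322 km × 2.67/3.21 = 2.76 km.

2.76 km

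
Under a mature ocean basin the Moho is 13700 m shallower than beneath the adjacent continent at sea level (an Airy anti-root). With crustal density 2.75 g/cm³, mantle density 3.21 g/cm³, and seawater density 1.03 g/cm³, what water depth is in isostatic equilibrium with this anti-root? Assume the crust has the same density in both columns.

3660 m

Replacing a thickness d of crust by seawater at the top must be balanced by replacing crust with mantle at the base: d (ρ_c − ρ_w) = a (ρ_m − ρ_c).
d = a (ρ_m − ρ_c)/(ρ_c − ρ_w) = 13700 m × 0.46/1.72 = 3660 m.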